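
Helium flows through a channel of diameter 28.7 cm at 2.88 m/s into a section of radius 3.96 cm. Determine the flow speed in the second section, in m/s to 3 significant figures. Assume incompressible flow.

By continuity, v₂ = v₁·A₁/A₂ = 2.88·(647/49.3) = 37.8 m/s.

v₂ = 37.8 m/s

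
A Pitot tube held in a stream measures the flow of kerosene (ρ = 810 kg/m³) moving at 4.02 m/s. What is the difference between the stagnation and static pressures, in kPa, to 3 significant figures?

The dynamic pressure equals the rise in static pressure at the stagnation point: ΔP = ½ρv².
ΔP = ½·810·4.02² = 6540 Pa.

ΔP ≈ 6.54 kPa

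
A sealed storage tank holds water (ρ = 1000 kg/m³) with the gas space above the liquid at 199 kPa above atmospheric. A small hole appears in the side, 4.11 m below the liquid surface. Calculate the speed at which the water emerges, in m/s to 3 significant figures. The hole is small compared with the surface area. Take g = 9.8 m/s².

v ≈ 21.9 m/s

Take point 1 at the surface (v₁ ≈ 0) and point 2 at the hole (at atmospheric pressure). Bernoulli: P₁ + ρg h = P_atm + ½ρv₂².
With P₁ − P_atm = 199000 Pa, v₂ = √(2gh + 2ΔP/ρ) = √(2·9.8·4.11 + 2·199000/1000) = 21.9 m/s.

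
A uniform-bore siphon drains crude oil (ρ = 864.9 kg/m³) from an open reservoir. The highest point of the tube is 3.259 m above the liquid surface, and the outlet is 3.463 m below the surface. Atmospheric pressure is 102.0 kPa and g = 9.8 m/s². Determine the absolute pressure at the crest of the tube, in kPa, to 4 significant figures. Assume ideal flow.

45.02 kPa

The outlet speed comes from Torricelli: v = √(2g·3.463) = 8.239 m/s.
Continuity keeps v the same throughout the tube; from surface to crest, P_atm + 0 = P_top + ½ρv² + ρg·h_top.
P_top = 102000 − ½·864.9·8.239² − 864.9·9.8·3.259 = 45020 Pa.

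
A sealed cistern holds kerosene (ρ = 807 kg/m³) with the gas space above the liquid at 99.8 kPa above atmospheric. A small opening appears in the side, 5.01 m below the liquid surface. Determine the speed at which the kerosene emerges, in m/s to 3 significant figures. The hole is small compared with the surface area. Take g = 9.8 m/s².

v ≈ 18.6 m/s

Take point 1 at the surface (v₁ ≈ 0) and point 2 at the hole (at atmospheric pressure). Bernoulli: P₁ + ρg h = P_atm + ½ρv₂².
With P₁ − P_atm = 99800 Pa, v₂ = √(2gh + 2ΔP/ρ) = √(2·9.8·5.01 + 2·99800/807) = 18.6 m/s.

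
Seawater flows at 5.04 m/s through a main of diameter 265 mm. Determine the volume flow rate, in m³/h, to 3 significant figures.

1000 m³/h

Q = A·v = 0.0552 m² × 5.04 m/s = 0.278 m³/s.
Converting: 0.278 m³/s × 3600 = 1000 m³/h.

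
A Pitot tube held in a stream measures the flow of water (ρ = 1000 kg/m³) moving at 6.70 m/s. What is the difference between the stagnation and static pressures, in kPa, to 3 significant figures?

ΔP = 22.4 kPa

Bernoulli between the free stream and the stagnation point: ½ρv² = P_stag − P_static.
ΔP = ½·1000·6.70² = 22400 Pa.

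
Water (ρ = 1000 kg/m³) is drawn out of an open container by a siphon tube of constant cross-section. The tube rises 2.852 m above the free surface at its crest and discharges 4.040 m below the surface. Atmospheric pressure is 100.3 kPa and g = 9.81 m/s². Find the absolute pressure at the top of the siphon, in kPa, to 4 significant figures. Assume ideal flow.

P_top ≈ 32.69 kPa

From the surface to the outlet (both open to atmosphere, surface at rest): v = √(2g·h_out) = √(2·9.81·4.040) = 8.903 m/s.
With constant cross-section the crest speed equals v; applying Bernoulli from the surface up to the crest, P_top = P_atm − ½ρv² − ρg·h_top.
P_top = 100300 − ½·1000·8.903² − 1000·9.81·2.852 = 32690 Pa.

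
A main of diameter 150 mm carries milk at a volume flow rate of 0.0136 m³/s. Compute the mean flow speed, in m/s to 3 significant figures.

v ≈ 0.770 m/s

Q = 0.0136 m³/s = 0.0136 m³/s.
v = Q/A = 0.0136 / 0.0177 = 0.770 m/s.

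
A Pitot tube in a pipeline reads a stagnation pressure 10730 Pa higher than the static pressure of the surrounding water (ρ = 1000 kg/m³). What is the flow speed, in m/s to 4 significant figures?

v ≈ 4.632 m/s

At the stagnation point the flow is brought to rest, so Bernoulli gives P_stag − P_static = ½ρv².
v = √(2ΔP/ρ) = √(2·10730/1000) = 4.632 m/s.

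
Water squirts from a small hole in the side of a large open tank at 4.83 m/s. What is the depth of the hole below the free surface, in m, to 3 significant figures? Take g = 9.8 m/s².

h = 1.19 m

Torricelli: v = √(2gh), so h = v²/(2g).
h = 4.83²/(2·9.8) = 23.3/19.60 = 1.19 m.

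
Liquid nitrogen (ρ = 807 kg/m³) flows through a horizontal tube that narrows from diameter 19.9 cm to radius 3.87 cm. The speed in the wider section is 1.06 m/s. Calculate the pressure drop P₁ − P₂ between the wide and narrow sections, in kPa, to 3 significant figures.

By continuity, v₂ = v₁·A₁/A₂ = 1.06·(311/47.1) = 7.01 m/s.
Along the horizontal streamline, P + ½ρv² is constant.
P₁ − P₂ = ½·807·(7.01² − 1.06²) = ½·807·48.0 = 19400 Pa.

ΔP ≈ 19.4 kPa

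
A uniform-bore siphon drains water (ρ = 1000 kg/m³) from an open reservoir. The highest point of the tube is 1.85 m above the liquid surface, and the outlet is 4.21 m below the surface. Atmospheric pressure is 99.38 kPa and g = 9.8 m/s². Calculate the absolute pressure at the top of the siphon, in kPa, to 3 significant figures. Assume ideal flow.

The outlet speed comes from Torricelli: v = √(2g·4.21) = 9.08 m/s.
Continuity keeps v the same throughout the tube; from surface to crest, P_atm + 0 = P_top + ½ρv² + ρg·h_top.
P_top = 99380 − ½·1000·9.08² − 1000·9.8·1.85 = 40000 Pa.

40.0 kPa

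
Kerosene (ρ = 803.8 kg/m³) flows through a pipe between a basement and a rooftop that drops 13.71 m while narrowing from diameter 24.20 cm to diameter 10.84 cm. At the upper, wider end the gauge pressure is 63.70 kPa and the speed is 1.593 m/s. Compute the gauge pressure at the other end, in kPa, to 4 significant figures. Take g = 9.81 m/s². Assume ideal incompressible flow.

By continuity, v₂ = v₁·A₁/A₂ = 1.593·(460.0/92.29) = 7.939 m/s.
Bernoulli: P₁ + ½ρv₁² + ρg h₁ = P₂ + ½ρv₂² + ρg h₂, so P₂ = P₁ + ½ρ(v₁² − v₂²) − ρg(h₂ − h₁).
P₂ = 63700 + ½·803.8·(1.593² − 7.939²) − 803.8·9.81·(−13.71) = 63700 + (-24310) − (-108100) = 147500 Pa.

147.5 kPa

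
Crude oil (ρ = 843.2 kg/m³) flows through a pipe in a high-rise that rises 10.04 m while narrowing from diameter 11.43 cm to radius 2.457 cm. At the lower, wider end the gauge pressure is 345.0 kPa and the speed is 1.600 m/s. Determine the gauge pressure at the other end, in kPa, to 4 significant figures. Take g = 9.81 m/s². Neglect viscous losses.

Continuity gives A₁v₁ = A₂v₂, so v₂ = (102.6 cm²)/(18.97 cm²) × 1.600 m/s = 8.656 m/s.
Applying Bernoulli between the two ends and solving for P₂: P₂ = P₁ + ½ρ(v₁² − v₂²) − ρgΔh.
P₂ = 345000 + ½·843.2·(1.600² − 8.656²) − 843.2·9.81·(+10.04) = 345000 + (-30510) − (83050) = 231400 Pa.

P₂ = 231.4 kPa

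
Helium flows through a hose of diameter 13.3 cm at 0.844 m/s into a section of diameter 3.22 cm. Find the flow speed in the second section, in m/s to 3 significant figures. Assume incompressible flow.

14.4 m/s

Mass conservation (A₁v₁ = A₂v₂) gives v₂ = 0.844 × 139/8.14 = 14.4 m/s.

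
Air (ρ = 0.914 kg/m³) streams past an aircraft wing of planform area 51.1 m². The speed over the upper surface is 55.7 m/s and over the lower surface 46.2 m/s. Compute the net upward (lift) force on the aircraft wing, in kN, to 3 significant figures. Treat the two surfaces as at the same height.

F ≈ 22.6 kN

From P + ½ρv² = const at equal height, P_low − P_up = ½ρ(v_up² − v_low²).
ΔP = ½·0.914·(55.7² − 46.2²) = 442 Pa.
Lift = ΔP · A = 442 × 51.1 = 22600 N.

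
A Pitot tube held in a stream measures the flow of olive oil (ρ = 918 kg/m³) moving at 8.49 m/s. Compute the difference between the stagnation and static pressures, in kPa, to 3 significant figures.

The dynamic pressure equals the rise in static pressure at the stagnation point: ΔP = ½ρv².
ΔP = ½·918·8.49² = 33100 Pa.

ΔP ≈ 33.1 kPa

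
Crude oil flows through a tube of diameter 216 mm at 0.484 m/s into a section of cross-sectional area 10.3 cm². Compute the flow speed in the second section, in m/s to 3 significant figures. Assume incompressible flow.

v₂ ≈ 17.2 m/s

Continuity gives A₁v₁ = A₂v₂, so v₂ = (366 cm²)/(10.3 cm²) × 0.484 m/s = 17.2 m/s.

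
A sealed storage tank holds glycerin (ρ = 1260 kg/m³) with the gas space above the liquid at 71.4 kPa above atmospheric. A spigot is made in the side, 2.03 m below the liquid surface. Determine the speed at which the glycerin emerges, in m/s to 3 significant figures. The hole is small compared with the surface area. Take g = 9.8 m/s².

Take point 1 at the surface (v₁ ≈ 0) and point 2 at the hole (at atmospheric pressure). Bernoulli: P₁ + ρg h = P_atm + ½ρv₂².
With P₁ − P_atm = 71400 Pa, v₂ = √(2gh + 2ΔP/ρ) = √(2·9.8·2.03 + 2·71400/1260) = 12.4 m/s.

12.4 m/s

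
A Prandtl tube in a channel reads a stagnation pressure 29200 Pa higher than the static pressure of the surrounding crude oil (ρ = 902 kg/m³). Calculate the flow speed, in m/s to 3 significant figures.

v ≈ 8.05 m/s

At the stagnation point the flow is brought to rest, so Bernoulli gives P_stag − P_static = ½ρv².
v = √(2ΔP/ρ) = √(2·29200/902) = 8.05 m/s.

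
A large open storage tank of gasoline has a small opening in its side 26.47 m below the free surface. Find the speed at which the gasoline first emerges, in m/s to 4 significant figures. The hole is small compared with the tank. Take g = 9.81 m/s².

The surface is effectively still and both ends are open, so ½v² = gh and v = √(2·9.81·26.47) = 22.79 m/s.

v = 22.79 m/s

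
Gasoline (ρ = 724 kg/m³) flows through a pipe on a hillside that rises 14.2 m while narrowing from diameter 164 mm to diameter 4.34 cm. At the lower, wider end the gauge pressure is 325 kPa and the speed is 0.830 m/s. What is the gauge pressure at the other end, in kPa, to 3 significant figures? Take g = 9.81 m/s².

P₂ = 174 kPa

Continuity gives A₁v₁ = A₂v₂, so v₂ = (211 cm²)/(14.8 cm²) × 0.830 m/s = 11.9 m/s.
Bernoulli: P₁ + ½ρv₁² + ρg h₁ = P₂ + ½ρv₂² + ρg h₂, so P₂ = P₁ + ½ρ(v₁² − v₂²) − ρg(h₂ − h₁).
P₂ = 325000 + ½·724·(0.830² − 11.9²) − 724·9.81·(+14.2) = 325000 + (-50600) − (101000) = 174000 Pa.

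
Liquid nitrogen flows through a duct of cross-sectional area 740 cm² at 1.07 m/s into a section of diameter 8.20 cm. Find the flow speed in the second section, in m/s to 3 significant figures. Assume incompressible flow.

By continuity, v₂ = v₁·A₁/A₂ = 1.07·(740/52.8) = 15.0 m/s.

v₂ ≈ 15.0 m/s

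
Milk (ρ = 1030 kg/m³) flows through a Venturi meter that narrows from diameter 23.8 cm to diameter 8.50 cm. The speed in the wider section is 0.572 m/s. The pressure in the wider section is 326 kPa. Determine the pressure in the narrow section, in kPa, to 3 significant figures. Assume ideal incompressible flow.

P₂ ≈ 316 kPa

By continuity, v₂ = v₁·A₁/A₂ = 0.572·(445/56.7) = 4.48 m/s.
Bernoulli (h₁ = h₂): P₁ − P₂ = ½ρ(v₂² − v₁²).
P₂ = P₁ − ½ρ(v₂² − v₁²) = 326000 − ½·1030·(4.48² − 0.572²) = 326000 − 10200 = 316000 Pa.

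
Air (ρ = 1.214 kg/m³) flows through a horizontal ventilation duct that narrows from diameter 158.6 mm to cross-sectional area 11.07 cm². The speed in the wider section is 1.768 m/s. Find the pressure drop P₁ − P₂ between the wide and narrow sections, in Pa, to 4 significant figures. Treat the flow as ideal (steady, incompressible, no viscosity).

By continuity, v₂ = v₁·A₁/A₂ = 1.768·(197.6/11.07) = 31.55 m/s.
Bernoulli (h₁ = h₂): P₁ − P₂ = ½ρ(v₂² − v₁²).
P₁ − P₂ = ½·1.214·(31.55² − 1.768²) = ½·1.214·992.4 = 602.4 Pa.

ΔP ≈ 602.4 Pa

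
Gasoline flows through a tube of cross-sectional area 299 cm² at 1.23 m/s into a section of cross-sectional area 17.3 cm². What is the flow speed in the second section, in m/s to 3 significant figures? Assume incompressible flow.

v₂ = 21.3 m/s

By continuity, v₂ = v₁·A₁/A₂ = 1.23·(299/17.3) = 21.3 m/s.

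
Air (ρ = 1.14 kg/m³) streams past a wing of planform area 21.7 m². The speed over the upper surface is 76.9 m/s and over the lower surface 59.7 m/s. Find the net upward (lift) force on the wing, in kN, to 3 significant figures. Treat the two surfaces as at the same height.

29.1 kN

From P + ½ρv² = const at equal height, P_low − P_up = ½ρ(v_up² − v_low²).
ΔP = ½·1.14·(76.9² − 59.7²) = 1340 Pa.
Lift = ΔP · A = 1340 × 21.7 = 29100 N.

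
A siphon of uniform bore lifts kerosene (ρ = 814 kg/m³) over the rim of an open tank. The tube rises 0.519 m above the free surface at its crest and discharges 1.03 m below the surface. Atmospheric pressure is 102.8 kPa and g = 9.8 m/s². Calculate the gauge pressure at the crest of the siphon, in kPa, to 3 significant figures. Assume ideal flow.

P_gauge = -12.4 kPa

Bernoulli surface→outlet gives ½v² = g·h_out, so v = √(2·9.8·1.03) = 4.49 m/s.
The bore is uniform, so the speed at the crest is the same v. Bernoulli surface→crest: P_atm = P_top + ½ρv² + ρg·h_top.
P_top = 102800 − ½·814·4.49² − 814·9.8·0.519 = 90400 Pa. So P_gauge = P_top − P_atm = -12400 Pa.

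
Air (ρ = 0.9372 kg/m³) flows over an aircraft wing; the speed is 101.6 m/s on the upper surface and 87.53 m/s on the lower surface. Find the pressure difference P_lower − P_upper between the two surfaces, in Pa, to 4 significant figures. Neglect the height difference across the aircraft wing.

Bernoulli (same height): P_lower − P_upper = ½ρ(v_upper² − v_lower²).
ΔP = ½·0.9372·(101.6² − 87.53²) = 1247 Pa.

ΔP ≈ 1247 Pa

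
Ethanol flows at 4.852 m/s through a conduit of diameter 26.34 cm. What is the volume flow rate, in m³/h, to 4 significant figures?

Q ≈ 951.8 m³/h

Q = A·v = 0.05449 m² × 4.852 m/s = 0.2644 m³/s.
Converting: 0.2644 m³/s × 3600 = 951.8 m³/h.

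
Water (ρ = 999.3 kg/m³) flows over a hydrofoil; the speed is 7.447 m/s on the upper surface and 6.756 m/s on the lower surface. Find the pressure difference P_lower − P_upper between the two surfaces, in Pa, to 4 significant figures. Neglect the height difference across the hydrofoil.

With negligible Δh, P + ½ρv² is constant, so P_low − P_up = ½ρ(v_up² − v_low²).
ΔP = ½·999.3·(7.447² − 6.756²) = 4904 Pa.

ΔP ≈ 4904 Pa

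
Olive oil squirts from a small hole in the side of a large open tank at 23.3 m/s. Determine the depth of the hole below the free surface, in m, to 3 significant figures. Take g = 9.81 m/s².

Torricelli: v = √(2gh), so h = v²/(2g).
h = 23.3²/(2·9.81) = 543/19.62 = 27.7 m.

27.7 m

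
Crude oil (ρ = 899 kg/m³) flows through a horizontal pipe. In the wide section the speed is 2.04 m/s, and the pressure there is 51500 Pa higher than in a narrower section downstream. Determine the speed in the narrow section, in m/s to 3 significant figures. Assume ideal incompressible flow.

Along the level pipe P + ½ρv² is conserved, hence v₂² = v₁² + 2(P₁ − P₂)/ρ.
v₂ = √(2.04² + 2·51500/899) = √(4.16 + 115) = 10.9 m/s.

v₂ ≈ 10.9 m/s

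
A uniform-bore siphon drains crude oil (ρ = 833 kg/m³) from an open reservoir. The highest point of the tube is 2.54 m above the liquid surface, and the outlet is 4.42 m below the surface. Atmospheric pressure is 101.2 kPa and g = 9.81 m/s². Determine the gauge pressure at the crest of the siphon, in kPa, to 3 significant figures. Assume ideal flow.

P_gauge ≈ -56.9 kPa

The outlet speed comes from Torricelli: v = √(2g·4.42) = 9.31 m/s.
With constant cross-section the crest speed equals v; applying Bernoulli from the surface up to the crest, P_top = P_atm − ½ρv² − ρg·h_top.
P_top = 101200 − ½·833·9.31² − 833·9.81·2.54 = 44300 Pa. So P_gauge = P_top − P_atm = -56900 Pa.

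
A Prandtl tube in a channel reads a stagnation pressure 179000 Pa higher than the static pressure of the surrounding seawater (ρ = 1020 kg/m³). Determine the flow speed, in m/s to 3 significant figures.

At the stagnation point the flow is brought to rest, so Bernoulli gives P_stag − P_static = ½ρv².
v = √(2ΔP/ρ) = √(2·179000/1020) = 18.7 m/s.

v = 18.7 m/s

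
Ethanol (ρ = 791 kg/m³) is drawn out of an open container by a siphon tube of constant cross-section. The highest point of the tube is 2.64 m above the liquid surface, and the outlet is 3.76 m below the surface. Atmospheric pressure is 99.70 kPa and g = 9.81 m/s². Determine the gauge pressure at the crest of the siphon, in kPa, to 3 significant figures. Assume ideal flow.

From the surface to the outlet (both open to atmosphere, surface at rest): v = √(2g·h_out) = √(2·9.81·3.76) = 8.59 m/s.
Continuity keeps v the same throughout the tube; from surface to crest, P_atm + 0 = P_top + ½ρv² + ρg·h_top.
P_top = 99700 − ½·791·8.59² − 791·9.81·2.64 = 50000 Pa. So P_gauge = P_top − P_atm = -49700 Pa.

-49.7 kPa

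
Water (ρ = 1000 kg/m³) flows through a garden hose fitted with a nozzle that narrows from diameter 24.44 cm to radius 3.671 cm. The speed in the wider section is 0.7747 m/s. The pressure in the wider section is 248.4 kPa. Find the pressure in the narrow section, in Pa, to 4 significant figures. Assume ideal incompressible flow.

Continuity gives A₁v₁ = A₂v₂, so v₂ = (469.1 cm²)/(42.34 cm²) × 0.7747 m/s = 8.584 m/s.
Along the horizontal streamline, P + ½ρv² is constant.
P₂ = P₁ − ½ρ(v₂² − v₁²) = 248400 − ½·1000·(8.584² − 0.7747²) = 248400 − 36550 = 211900 Pa.

P₂ = 211900 Pa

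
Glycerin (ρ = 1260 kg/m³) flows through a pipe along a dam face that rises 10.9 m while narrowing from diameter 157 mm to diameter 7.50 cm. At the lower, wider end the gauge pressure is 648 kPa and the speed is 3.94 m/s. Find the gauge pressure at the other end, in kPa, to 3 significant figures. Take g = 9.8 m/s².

Continuity gives A₁v₁ = A₂v₂, so v₂ = (194 cm²)/(44.2 cm²) × 3.94 m/s = 17.3 m/s.
Applying Bernoulli between the two ends and solving for P₂: P₂ = P₁ + ½ρ(v₁² − v₂²) − ρgΔh.
P₂ = 648000 + ½·1260·(3.94² − 17.3²) − 1260·9.8·(+10.9) = 648000 + (-178000) − (135000) = 335000 Pa.

335 kPa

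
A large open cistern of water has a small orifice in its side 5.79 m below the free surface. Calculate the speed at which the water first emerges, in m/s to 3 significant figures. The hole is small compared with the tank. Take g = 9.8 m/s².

v ≈ 10.7 m/s

Torricelli's result v = √(2gh) gives v = √(2·9.8·5.79) = 10.7 m/s.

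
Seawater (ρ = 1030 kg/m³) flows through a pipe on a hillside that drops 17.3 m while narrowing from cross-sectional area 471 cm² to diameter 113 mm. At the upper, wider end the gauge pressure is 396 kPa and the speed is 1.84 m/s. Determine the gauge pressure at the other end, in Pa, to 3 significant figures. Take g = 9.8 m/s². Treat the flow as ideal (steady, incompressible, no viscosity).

P₂ ≈ 534000 Pa

Mass conservation (A₁v₁ = A₂v₂) gives v₂ = 1.84 × 471/100 = 8.64 m/s.
Energy conservation along the streamline gives P₂ = P₁ − ½ρ(v₂² − v₁²) − ρg(h₂ − h₁).
P₂ = 396000 + ½·1030·(1.84² − 8.64²) − 1030·9.8·(−17.3) = 396000 + (-36700) − (-175000) = 534000 Pa.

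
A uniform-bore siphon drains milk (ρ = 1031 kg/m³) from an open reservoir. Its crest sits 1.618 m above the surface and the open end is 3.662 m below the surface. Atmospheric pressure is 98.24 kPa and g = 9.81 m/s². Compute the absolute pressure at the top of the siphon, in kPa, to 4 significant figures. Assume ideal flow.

44.84 kPa

Bernoulli surface→outlet gives ½v² = g·h_out, so v = √(2·9.81·3.662) = 8.476 m/s.
The bore is uniform, so the speed at the crest is the same v. Bernoulli surface→crest: P_atm = P_top + ½ρv² + ρg·h_top.
P_top = 98240 − ½·1031·8.476² − 1031·9.81·1.618 = 44840 Pa.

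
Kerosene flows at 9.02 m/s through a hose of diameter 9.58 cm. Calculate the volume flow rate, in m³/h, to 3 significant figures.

Q = A·v = 0.00721 m² × 9.02 m/s = 0.0650 m³/s.
Converting: 0.0650 m³/s × 3600 = 234 m³/h.

Q ≈ 234 m³/h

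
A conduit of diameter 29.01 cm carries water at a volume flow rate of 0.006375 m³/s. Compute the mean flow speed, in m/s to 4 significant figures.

Q = 0.006375 m³/s = 0.006375 m³/s.
v = Q/A = 0.006375 / 0.06610 = 0.09645 m/s.

v = 0.09645 m/s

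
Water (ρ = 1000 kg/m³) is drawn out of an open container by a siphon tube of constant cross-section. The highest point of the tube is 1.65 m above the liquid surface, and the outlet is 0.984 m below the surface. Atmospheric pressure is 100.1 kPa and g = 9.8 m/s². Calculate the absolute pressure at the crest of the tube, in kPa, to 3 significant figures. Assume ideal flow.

The outlet speed comes from Torricelli: v = √(2g·0.984) = 4.39 m/s.
Continuity keeps v the same throughout the tube; from surface to crest, P_atm + 0 = P_top + ½ρv² + ρg·h_top.
P_top = 100100 − ½·1000·4.39² − 1000·9.8·1.65 = 74300 Pa.

74.3 kPa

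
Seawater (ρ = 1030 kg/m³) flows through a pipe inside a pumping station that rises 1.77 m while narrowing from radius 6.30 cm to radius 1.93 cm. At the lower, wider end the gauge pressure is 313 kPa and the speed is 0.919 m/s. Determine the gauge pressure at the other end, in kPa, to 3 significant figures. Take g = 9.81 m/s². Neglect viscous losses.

Mass conservation (A₁v₁ = A₂v₂) gives v₂ = 0.919 × 125/11.7 = 9.79 m/s.
Energy conservation along the streamline gives P₂ = P₁ − ½ρ(v₂² − v₁²) − ρg(h₂ − h₁).
P₂ = 313000 + ½·1030·(0.919² − 9.79²) − 1030·9.81·(+1.77) = 313000 + (-48900) − (17900) = 246000 Pa.

P₂ = 246 kPa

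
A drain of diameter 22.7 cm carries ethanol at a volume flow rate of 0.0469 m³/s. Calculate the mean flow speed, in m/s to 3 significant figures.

1.16 m/s

Q = 0.0469 m³/s = 0.0469 m³/s.
v = Q/A = 0.0469 / 0.0405 = 1.16 m/s.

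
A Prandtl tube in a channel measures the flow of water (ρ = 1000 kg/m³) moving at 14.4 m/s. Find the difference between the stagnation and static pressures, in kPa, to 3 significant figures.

ΔP ≈ 104 kPa

At the stagnation point the flow is brought to rest, so Bernoulli gives P_stag − P_static = ½ρv².
ΔP = ½·1000·14.4² = 104000 Pa.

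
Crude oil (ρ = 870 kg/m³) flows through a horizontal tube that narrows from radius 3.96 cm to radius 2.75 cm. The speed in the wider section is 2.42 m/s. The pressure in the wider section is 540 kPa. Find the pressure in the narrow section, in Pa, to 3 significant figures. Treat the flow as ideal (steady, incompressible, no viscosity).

532000 Pa

By continuity, v₂ = v₁·A₁/A₂ = 2.42·(49.3/23.8) = 5.02 m/s.
The pipe is horizontal, so Bernoulli reduces to P₁ + ½ρv₁² = P₂ + ½ρv₂².
P₂ = P₁ − ½ρ(v₂² − v₁²) = 540000 − ½·870·(5.02² − 2.42²) = 540000 − 8410 = 532000 Pa.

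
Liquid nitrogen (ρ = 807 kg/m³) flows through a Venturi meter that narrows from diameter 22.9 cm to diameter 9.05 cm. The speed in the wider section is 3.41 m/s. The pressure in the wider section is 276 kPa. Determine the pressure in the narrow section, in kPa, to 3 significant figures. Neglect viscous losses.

Mass conservation (A₁v₁ = A₂v₂) gives v₂ = 3.41 × 412/64.3 = 21.8 m/s.
Bernoulli (h₁ = h₂): P₁ − P₂ = ½ρ(v₂² − v₁²).
P₂ = P₁ − ½ρ(v₂² − v₁²) = 276000 − ½·807·(21.8² − 3.41²) = 276000 − 188000 = 88300 Pa.

P₂ ≈ 88.3 kPa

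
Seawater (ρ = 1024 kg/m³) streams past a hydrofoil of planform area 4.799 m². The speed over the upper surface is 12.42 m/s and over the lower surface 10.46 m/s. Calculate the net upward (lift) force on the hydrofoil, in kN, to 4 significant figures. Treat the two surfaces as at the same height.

With equal heights on the two surfaces, Bernoulli gives P_lower − P_upper = ½ρ(v_upper² − v_lower²).
ΔP = ½·1024·(12.42² − 10.46²) = 22960 Pa.
Lift = ΔP · A = 22960 × 4.799 = 110200 N.

110.2 kN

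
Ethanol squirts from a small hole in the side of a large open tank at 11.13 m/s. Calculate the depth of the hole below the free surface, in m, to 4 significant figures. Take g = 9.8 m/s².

h ≈ 6.320 m

For a small hole in a large open tank, ½v² = gh, giving h = v²/(2g).
h = 11.13²/(2·9.8) = 123.9/19.60 = 6.320 m.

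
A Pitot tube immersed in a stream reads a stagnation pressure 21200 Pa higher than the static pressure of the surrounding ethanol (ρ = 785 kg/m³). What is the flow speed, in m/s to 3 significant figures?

7.35 m/s

The dynamic pressure equals the rise in static pressure at the stagnation point: ΔP = ½ρv².
v = √(2ΔP/ρ) = √(2·21200/785) = 7.35 m/s.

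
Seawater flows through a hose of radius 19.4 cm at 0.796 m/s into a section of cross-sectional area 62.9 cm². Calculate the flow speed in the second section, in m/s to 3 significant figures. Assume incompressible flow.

15.0 m/s

The volume flow rate is constant, so v₂ = (A₁/A₂)v₁ = (1180/62.9)·0.796 = 15.0 m/s.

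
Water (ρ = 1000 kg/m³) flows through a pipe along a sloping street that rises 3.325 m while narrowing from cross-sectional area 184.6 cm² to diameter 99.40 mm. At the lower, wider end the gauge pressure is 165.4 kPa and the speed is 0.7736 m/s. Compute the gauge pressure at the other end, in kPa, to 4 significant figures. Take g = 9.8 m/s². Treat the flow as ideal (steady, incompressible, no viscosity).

P₂ ≈ 131.4 kPa

The volume flow rate is constant, so v₂ = (A₁/A₂)v₁ = (184.6/77.60)·0.7736 = 1.840 m/s.
Energy conservation along the streamline gives P₂ = P₁ − ½ρ(v₂² − v₁²) − ρg(h₂ − h₁).
P₂ = 165400 + ½·1000·(0.7736² − 1.840²) − 1000·9.8·(+3.325) = 165400 + (-1394) − (32580) = 131400 Pa.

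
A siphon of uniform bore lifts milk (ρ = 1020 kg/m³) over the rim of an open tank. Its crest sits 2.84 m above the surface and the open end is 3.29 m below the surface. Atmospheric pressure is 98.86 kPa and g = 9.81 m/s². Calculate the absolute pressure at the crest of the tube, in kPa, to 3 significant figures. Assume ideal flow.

P_top ≈ 37.5 kPa

From the surface to the outlet (both open to atmosphere, surface at rest): v = √(2g·h_out) = √(2·9.81·3.29) = 8.03 m/s.
The bore is uniform, so the speed at the crest is the same v. Bernoulli surface→crest: P_atm = P_top + ½ρv² + ρg·h_top.
P_top = 98860 − ½·1020·8.03² − 1020·9.81·2.84 = 37500 Pa.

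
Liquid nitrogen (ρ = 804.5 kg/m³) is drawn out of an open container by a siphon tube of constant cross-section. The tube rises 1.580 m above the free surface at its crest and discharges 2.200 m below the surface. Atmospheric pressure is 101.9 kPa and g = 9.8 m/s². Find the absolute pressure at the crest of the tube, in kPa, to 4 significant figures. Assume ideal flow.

P_top ≈ 72.10 kPa

From the surface to the outlet (both open to atmosphere, surface at rest): v = √(2g·h_out) = √(2·9.8·2.200) = 6.567 m/s.
The bore is uniform, so the speed at the crest is the same v. Bernoulli surface→crest: P_atm = P_top + ½ρv² + ρg·h_top.
P_top = 101900 − ½·804.5·6.567² − 804.5·9.8·1.580 = 72100 Pa.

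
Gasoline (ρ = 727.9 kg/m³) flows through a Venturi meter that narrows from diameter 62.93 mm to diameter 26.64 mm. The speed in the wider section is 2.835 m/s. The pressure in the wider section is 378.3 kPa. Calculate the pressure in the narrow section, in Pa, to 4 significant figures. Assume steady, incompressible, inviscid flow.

By continuity, v₂ = v₁·A₁/A₂ = 2.835·(31.10/5.574) = 15.82 m/s.
The pipe is horizontal, so Bernoulli reduces to P₁ + ½ρv₁² = P₂ + ½ρv₂².
P₂ = P₁ − ½ρ(v₂² − v₁²) = 378300 − ½·727.9·(15.82² − 2.835²) = 378300 − 88160 = 290100 Pa.

P₂ ≈ 290100 Pa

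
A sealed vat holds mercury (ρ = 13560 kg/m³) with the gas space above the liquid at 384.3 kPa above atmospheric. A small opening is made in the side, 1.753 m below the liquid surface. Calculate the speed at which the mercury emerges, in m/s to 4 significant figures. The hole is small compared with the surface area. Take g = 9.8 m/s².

Take point 1 at the surface (v₁ ≈ 0) and point 2 at the hole (at atmospheric pressure). Bernoulli: P₁ + ρg h = P_atm + ½ρv₂².
With P₁ − P_atm = 384300 Pa, v₂ = √(2gh + 2ΔP/ρ) = √(2·9.8·1.753 + 2·384300/13560) = 9.541 m/s.

v ≈ 9.541 m/s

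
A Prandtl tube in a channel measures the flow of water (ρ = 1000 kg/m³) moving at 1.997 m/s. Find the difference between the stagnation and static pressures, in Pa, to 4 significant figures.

Bernoulli between the free stream and the stagnation point: ½ρv² = P_stag − P_static.
ΔP = ½·1000·1.997² = 1994 Pa.

ΔP ≈ 1994 Pa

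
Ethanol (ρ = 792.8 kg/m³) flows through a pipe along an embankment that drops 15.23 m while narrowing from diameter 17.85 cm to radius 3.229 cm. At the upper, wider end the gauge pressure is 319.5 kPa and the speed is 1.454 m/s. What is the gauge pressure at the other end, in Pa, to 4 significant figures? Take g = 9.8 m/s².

P₂ = 389800 Pa

Mass conservation (A₁v₁ = A₂v₂) gives v₂ = 1.454 × 250.2/32.76 = 11.11 m/s.
Energy conservation along the streamline gives P₂ = P₁ − ½ρ(v₂² − v₁²) − ρg(h₂ − h₁).
P₂ = 319500 + ½·792.8·(1.454² − 11.11²) − 792.8·9.8·(−15.23) = 319500 + (-48070) − (-118300) = 389800 Pa.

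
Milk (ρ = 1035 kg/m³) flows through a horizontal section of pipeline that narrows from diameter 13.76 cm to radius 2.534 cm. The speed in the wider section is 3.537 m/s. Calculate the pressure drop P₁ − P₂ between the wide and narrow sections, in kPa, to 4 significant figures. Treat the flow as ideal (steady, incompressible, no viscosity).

ΔP ≈ 345.3 kPa

By continuity, v₂ = v₁·A₁/A₂ = 3.537·(148.7/20.17) = 26.07 m/s.
The pipe is horizontal, so Bernoulli reduces to P₁ + ½ρv₁² = P₂ + ½ρv₂².
P₁ − P₂ = ½·1035·(26.07² − 3.537²) = ½·1035·667.3 = 345300 Pa.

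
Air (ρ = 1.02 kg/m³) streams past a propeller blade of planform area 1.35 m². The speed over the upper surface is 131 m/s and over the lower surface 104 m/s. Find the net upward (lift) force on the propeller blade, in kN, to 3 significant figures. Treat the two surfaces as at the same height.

The faster flow above has the lower pressure; Bernoulli (same height) gives ΔP = ½ρ(v_up² − v_low²).
ΔP = ½·1.02·(131² − 104²) = 3240 Pa.
Lift = ΔP · A = 3240 × 1.35 = 4370 N.

F = 4.37 kN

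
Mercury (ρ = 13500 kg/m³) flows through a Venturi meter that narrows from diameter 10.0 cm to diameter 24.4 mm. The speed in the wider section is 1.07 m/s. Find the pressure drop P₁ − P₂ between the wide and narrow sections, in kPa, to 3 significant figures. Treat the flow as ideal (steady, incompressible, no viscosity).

Mass conservation (A₁v₁ = A₂v₂) gives v₂ = 1.07 × 78.5/4.68 = 18.0 m/s.
Bernoulli (h₁ = h₂): P₁ − P₂ = ½ρ(v₂² − v₁²).
P₁ − P₂ = ½·13500·(18.0² − 1.07²) = ½·13500·322 = 2170000 Pa.

ΔP ≈ 2170 kPa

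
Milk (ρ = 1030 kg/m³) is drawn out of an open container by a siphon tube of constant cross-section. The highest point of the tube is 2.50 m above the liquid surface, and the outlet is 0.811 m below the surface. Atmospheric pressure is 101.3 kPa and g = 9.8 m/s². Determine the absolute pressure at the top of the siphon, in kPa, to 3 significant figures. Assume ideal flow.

From the surface to the outlet (both open to atmosphere, surface at rest): v = √(2g·h_out) = √(2·9.8·0.811) = 3.99 m/s.
The bore is uniform, so the speed at the crest is the same v. Bernoulli surface→crest: P_atm = P_top + ½ρv² + ρg·h_top.
P_top = 101300 − ½·1030·3.99² − 1030·9.8·2.50 = 67900 Pa.

P_top ≈ 67.9 kPa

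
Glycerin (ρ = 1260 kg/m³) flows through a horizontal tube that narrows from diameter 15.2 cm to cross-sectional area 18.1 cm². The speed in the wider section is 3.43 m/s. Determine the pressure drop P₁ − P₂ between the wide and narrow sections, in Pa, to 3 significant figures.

ΔP ≈ 738000 Pa

By continuity, v₂ = v₁·A₁/A₂ = 3.43·(181/18.1) = 34.4 m/s.
Along the horizontal streamline, P + ½ρv² is constant.
P₁ − P₂ = ½·1260·(34.4² − 3.43²) = ½·1260·1170 = 738000 Pa.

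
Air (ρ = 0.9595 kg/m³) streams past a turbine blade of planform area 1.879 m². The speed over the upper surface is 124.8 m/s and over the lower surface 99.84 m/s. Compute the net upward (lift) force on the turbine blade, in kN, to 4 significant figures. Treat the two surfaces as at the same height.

With equal heights on the two surfaces, Bernoulli gives P_lower − P_upper = ½ρ(v_upper² − v_lower²).
ΔP = ½·0.9595·(124.8² − 99.84²) = 2690 Pa.
Lift = ΔP · A = 2690 × 1.879 = 5054 N.

F ≈ 5.054 kN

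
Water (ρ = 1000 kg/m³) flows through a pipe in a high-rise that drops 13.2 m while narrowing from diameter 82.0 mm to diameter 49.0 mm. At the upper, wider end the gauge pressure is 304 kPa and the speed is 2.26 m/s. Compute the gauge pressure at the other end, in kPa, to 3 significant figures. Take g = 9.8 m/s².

Mass conservation (A₁v₁ = A₂v₂) gives v₂ = 2.26 × 52.8/18.9 = 6.33 m/s.
Bernoulli: P₁ + ½ρv₁² + ρg h₁ = P₂ + ½ρv₂² + ρg h₂, so P₂ = P₁ + ½ρ(v₁² − v₂²) − ρg(h₂ − h₁).
P₂ = 304000 + ½·1000·(2.26² − 6.33²) − 1000·9.8·(−13.2) = 304000 + (-17500) − (-129000) = 416000 Pa.

P₂ = 416 kPa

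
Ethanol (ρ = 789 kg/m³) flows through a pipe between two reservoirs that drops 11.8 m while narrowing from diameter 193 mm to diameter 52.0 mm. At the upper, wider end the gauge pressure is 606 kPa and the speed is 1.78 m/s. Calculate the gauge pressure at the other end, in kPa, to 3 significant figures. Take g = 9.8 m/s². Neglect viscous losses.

P₂ = 461 kPa

Continuity gives A₁v₁ = A₂v₂, so v₂ = (293 cm²)/(21.2 cm²) × 1.78 m/s = 24.5 m/s.
Energy conservation along the streamline gives P₂ = P₁ − ½ρ(v₂² − v₁²) − ρg(h₂ − h₁).
P₂ = 606000 + ½·789·(1.78² − 24.5²) − 789·9.8·(−11.8) = 606000 + (-236000) − (-91200) = 461000 Pa.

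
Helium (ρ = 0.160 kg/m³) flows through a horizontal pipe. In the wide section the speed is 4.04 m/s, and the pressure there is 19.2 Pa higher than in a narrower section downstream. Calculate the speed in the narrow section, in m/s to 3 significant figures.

Along the level pipe P + ½ρv² is conserved, hence v₂² = v₁² + 2(P₁ − P₂)/ρ.
v₂ = √(4.04² + 2·19.2/0.160) = √(16.3 + 240) = 16.0 m/s.

v₂ ≈ 16.0 m/s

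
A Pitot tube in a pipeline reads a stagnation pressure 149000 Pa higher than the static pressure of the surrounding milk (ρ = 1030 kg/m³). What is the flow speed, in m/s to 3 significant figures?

17.0 m/s

Bernoulli between the free stream and the stagnation point: ½ρv² = P_stag − P_static.
v = √(2ΔP/ρ) = √(2·149000/1030) = 17.0 m/s.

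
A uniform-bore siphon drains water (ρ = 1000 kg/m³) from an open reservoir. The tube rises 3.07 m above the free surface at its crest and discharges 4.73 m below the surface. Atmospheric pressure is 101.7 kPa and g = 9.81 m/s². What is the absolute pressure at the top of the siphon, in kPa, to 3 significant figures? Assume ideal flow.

Bernoulli surface→outlet gives ½v² = g·h_out, so v = √(2·9.81·4.73) = 9.63 m/s.
Continuity keeps v the same throughout the tube; from surface to crest, P_atm + 0 = P_top + ½ρv² + ρg·h_top.
P_top = 101700 − ½·1000·9.63² − 1000·9.81·3.07 = 25200 Pa.

P_top ≈ 25.2 kPa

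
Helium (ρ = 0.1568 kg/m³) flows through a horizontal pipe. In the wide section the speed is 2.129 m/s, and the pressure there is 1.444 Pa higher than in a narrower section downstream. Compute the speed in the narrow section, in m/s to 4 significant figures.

With h₁ = h₂, rearranging Bernoulli gives v₂ = √(v₁² + 2ΔP/ρ).
v₂ = √(2.129² + 2·1.444/0.1568) = √(4.533 + 18.42) = 4.791 m/s.

v₂ ≈ 4.791 m/s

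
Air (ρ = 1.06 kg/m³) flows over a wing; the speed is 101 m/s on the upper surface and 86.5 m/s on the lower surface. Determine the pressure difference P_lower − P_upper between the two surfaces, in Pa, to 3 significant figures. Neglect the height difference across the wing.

Bernoulli (same height): P_lower − P_upper = ½ρ(v_upper² − v_lower²).
ΔP = ½·1.06·(101² − 86.5²) = 1440 Pa.

1440 Pa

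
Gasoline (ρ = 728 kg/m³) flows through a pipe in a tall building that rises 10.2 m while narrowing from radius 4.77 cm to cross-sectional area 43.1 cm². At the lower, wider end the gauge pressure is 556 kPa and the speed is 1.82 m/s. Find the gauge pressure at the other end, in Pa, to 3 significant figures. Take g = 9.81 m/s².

481000 Pa

Mass conservation (A₁v₁ = A₂v₂) gives v₂ = 1.82 × 71.5/43.1 = 3.02 m/s.
Applying Bernoulli between the two ends and solving for P₂: P₂ = P₁ + ½ρ(v₁² − v₂²) − ρgΔh.
P₂ = 556000 + ½·728·(1.82² − 3.02²) − 728·9.81·(+10.2) = 556000 + (-2110) − (72800) = 481000 Pa.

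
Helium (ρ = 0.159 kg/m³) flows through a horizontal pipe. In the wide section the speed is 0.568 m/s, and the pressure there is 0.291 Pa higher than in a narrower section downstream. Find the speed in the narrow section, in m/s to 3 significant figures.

Along the level pipe P + ½ρv² is conserved, hence v₂² = v₁² + 2(P₁ − P₂)/ρ.
v₂ = √(0.568² + 2·0.291/0.159) = √(0.323 + 3.66) = 2.00 m/s.

2.00 m/s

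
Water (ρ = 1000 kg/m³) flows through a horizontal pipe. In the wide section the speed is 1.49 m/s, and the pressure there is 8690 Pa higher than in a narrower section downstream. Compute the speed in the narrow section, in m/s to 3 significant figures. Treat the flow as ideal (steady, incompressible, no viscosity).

Along the level pipe P + ½ρv² is conserved, hence v₂² = v₁² + 2(P₁ − P₂)/ρ.
v₂ = √(1.49² + 2·8690/1000) = √(2.22 + 17.4) = 4.43 m/s.

v₂ ≈ 4.43 m/s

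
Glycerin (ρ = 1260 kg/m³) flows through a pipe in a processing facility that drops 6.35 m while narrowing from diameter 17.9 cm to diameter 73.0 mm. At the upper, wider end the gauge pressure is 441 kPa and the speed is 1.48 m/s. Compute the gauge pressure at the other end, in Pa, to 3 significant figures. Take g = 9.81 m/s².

The volume flow rate is constant, so v₂ = (A₁/A₂)v₁ = (252/41.9)·1.48 = 8.90 m/s.
Bernoulli: P₁ + ½ρv₁² + ρg h₁ = P₂ + ½ρv₂² + ρg h₂, so P₂ = P₁ + ½ρ(v₁² − v₂²) − ρg(h₂ − h₁).
P₂ = 441000 + ½·1260·(1.48² − 8.90²) − 1260·9.81·(−6.35) = 441000 + (-48500) − (-78500) = 471000 Pa.

P₂ ≈ 471000 Pa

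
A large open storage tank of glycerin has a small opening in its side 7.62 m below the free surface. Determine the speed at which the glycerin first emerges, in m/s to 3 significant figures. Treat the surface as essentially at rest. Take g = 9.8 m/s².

The surface is effectively still and both ends are open, so ½v² = gh and v = √(2·9.8·7.62) = 12.2 m/s.

v ≈ 12.2 m/s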